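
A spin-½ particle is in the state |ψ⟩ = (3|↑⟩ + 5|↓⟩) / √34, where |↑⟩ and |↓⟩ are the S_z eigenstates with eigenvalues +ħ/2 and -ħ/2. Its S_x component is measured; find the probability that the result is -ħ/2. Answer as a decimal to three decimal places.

0.059

|-x⟩ = (|↑⟩ - |↓⟩)/√2, so ⟨-x|ψ⟩ = (-2) / (√2·√34).
P = |-2|² / 68 = 4/68.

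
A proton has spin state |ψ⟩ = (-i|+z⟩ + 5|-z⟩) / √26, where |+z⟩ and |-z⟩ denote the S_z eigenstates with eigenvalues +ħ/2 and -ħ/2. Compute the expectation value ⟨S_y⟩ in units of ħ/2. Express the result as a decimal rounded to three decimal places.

⟨σ_y⟩ = 2 Im(a* b)/(|a|²+|b|²) with a = -i, b = 5.
a* b = 5i, so ⟨σ_y⟩ = 10/26.
⟨S_y⟩ = (ħ/2)·⟨σ_y⟩.

0.385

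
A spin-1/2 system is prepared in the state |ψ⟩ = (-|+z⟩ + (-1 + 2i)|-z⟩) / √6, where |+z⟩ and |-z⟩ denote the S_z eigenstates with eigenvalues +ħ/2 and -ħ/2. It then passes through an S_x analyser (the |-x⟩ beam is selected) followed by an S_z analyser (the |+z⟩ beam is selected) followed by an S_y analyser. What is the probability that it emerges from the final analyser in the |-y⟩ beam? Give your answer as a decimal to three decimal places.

0.083

First analyser (S_x): P(|-x⟩) = |⟨-x|ψ⟩|² = 4/12.
After stage 1 the state is |-x⟩; P(|+z⟩) = |⟨+z|-x⟩|² = 1/2.
After stage 2 the state is |+z⟩; P(|-y⟩) = |⟨-y|+z⟩|² = 1/2.
Joint probability = 4/12 × 1/2 × 1/2 = 0.083.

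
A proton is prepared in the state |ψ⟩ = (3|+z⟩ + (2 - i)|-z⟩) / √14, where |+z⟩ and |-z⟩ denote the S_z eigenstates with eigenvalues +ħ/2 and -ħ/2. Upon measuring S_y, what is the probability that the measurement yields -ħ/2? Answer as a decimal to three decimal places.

0.714

|-y⟩ = (|+z⟩ - i|-z⟩)/√2, so ⟨-y|ψ⟩ = (4 + 2i) / (√2·√14).
P = |4 + 2i|² / 28 = 20/28.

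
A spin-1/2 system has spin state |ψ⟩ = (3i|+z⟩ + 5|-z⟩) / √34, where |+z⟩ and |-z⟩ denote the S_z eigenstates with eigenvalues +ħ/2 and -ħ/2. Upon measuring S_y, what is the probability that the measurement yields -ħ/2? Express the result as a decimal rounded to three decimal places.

|-y⟩ = (|+z⟩ - i|-z⟩)/√2, so ⟨-y|ψ⟩ = (8i) / (√2·√34).
P = |8i|² / 68 = 64/68.

0.941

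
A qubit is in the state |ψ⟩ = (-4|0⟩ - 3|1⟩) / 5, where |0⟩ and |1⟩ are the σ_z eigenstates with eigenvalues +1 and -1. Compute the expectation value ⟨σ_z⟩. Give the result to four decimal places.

⟨σ_z⟩ = |a|² - |b|² divided by |a|²+|b|², with a, b the |0⟩, |1⟩ amplitudes.
= (16 - 9)/25 = 7/25.

0.2800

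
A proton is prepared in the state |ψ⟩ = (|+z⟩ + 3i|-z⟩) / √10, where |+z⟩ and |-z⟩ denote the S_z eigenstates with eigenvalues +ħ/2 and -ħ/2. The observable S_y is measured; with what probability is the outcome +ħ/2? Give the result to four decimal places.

0.8000

|+y⟩ = (|+z⟩ + i|-z⟩)/√2, so ⟨+y|ψ⟩ = (4) / (√2·√10).
P = |4|² / 20 = 16/20.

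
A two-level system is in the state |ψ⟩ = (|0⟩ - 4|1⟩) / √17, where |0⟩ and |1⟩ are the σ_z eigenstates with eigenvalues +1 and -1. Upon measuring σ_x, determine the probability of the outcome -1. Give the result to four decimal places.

0.7353

|-x⟩ = (|0⟩ - |1⟩)/√2, so ⟨-x|ψ⟩ = (5) / (√2·√17).
P = |5|² / 34 = 25/34.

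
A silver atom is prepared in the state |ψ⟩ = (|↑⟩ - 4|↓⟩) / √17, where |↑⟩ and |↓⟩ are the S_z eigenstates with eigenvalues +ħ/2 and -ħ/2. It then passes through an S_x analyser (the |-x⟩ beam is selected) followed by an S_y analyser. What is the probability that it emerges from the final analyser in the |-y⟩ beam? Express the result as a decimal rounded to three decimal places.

0.368

First analyser (S_x): P(|-x⟩) = |⟨-x|ψ⟩|² = 25/34.
After stage 1 the state is |-x⟩; P(|-y⟩) = |⟨-y|-x⟩|² = 1/2.
Joint probability = 25/34 × 1/2 = 0.368.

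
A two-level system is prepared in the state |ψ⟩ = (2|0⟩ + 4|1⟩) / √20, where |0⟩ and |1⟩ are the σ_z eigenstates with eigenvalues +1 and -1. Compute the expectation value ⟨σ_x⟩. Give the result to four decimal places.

0.8000

⟨σ_x⟩ = 2 Re(a* b)/(|a|²+|b|²) with a = 2, b = 4.
a* b = 8, so ⟨σ_x⟩ = 16/20.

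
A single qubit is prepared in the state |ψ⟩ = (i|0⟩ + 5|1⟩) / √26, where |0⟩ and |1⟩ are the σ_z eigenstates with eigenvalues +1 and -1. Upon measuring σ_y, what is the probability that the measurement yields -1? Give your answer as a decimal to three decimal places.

0.692

|-y⟩ = (|0⟩ - i|1⟩)/√2, so ⟨-y|ψ⟩ = (6i) / (√2·√26).
P = |6i|² / 52 = 36/52.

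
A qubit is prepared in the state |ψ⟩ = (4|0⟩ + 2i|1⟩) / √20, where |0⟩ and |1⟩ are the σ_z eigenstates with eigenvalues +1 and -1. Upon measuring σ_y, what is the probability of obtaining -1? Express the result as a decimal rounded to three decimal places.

0.100

|-y⟩ = (|0⟩ - i|1⟩)/√2, so ⟨-y|ψ⟩ = (2) / (√2·√20).
P = |2|² / 40 = 4/40.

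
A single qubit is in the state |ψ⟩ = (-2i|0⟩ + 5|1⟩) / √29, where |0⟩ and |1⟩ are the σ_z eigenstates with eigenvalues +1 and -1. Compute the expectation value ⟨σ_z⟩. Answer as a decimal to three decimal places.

⟨σ_z⟩ = |a|² - |b|² divided by |a|²+|b|², with a, b the |0⟩, |1⟩ amplitudes.
= (4 - 25)/29 = -21/29.

-0.724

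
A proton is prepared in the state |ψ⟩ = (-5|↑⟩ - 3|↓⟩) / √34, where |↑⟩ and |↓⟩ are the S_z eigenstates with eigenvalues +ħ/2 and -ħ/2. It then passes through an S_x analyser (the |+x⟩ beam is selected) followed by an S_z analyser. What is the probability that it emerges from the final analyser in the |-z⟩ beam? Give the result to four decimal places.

0.4706

First analyser (S_x): P(|+x⟩) = |⟨+x|ψ⟩|² = 64/68.
After stage 1 the state is |+x⟩; P(|-z⟩) = |⟨-z|+x⟩|² = 1/2.
Joint probability = 64/68 × 1/2 = 0.4706.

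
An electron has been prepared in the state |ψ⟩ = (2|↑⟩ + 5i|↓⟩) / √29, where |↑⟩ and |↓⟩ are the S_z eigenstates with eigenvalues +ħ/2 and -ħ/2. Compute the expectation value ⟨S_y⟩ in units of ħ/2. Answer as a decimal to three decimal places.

⟨σ_y⟩ = 2 Im(a* b)/(|a|²+|b|²) with a = 2, b = 5i.
a* b = 10i, so ⟨σ_y⟩ = 20/29.
⟨S_y⟩ = (ħ/2)·⟨σ_y⟩.

0.690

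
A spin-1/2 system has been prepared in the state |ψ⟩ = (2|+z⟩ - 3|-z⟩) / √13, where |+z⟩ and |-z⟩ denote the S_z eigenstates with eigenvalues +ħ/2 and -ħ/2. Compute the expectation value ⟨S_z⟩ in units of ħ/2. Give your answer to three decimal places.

⟨σ_z⟩ = |a|² - |b|² divided by |a|²+|b|², with a, b the |+z⟩, |-z⟩ amplitudes.
= (4 - 9)/13 = -5/13.
⟨S_z⟩ = (ħ/2)·⟨σ_z⟩.

-0.385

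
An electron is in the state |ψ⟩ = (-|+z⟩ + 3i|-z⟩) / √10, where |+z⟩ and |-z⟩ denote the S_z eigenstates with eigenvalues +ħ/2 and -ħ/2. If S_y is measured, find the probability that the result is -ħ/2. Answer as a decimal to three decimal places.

|-y⟩ = (|+z⟩ - i|-z⟩)/√2, so ⟨-y|ψ⟩ = (-4) / (√2·√10).
P = |-4|² / 20 = 16/20.

0.800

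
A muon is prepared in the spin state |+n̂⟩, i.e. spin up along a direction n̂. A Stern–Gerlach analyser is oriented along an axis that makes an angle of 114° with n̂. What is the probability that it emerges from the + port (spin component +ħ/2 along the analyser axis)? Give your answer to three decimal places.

0.297

For spin-½, the probability of finding spin-up along an axis at angle θ to the initial spin direction is cos²(θ/2); spin-down is sin²(θ/2).
θ = 114°, so P = cos²(57°) ≈ 0.297.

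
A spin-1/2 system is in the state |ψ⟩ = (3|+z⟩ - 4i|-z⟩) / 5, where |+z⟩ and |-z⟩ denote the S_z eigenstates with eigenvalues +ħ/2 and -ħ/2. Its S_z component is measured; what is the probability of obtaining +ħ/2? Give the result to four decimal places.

The +ħ/2 outcome corresponds to |+z⟩. Its amplitude in |ψ⟩ is 3/5.
P = |3|² / 25 = 9/25.

0.3600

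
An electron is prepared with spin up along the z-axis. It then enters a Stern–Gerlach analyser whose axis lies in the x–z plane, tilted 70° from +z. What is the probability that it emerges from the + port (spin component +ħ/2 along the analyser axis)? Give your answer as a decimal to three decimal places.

For spin-½, the probability of finding spin-up along an axis at angle θ to the initial spin direction is cos²(θ/2); spin-down is sin²(θ/2).
θ = 70°, so P = cos²(35°) ≈ 0.671.

0.671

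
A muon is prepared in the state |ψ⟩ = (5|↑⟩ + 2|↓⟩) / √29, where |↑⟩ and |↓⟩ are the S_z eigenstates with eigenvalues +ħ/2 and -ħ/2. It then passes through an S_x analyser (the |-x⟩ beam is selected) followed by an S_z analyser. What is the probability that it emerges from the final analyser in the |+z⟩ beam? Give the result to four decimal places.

0.0776

First analyser (S_x): P(|-x⟩) = |⟨-x|ψ⟩|² = 9/58.
After stage 1 the state is |-x⟩; P(|+z⟩) = |⟨+z|-x⟩|² = 1/2.
Joint probability = 9/58 × 1/2 = 0.0776.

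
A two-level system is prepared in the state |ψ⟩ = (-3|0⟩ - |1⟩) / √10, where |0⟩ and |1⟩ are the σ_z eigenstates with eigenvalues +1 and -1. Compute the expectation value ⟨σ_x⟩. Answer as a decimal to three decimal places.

0.600

⟨σ_x⟩ = 2 Re(a* b)/(|a|²+|b|²) with a = -3, b = -1.
a* b = 3, so ⟨σ_x⟩ = 6/10.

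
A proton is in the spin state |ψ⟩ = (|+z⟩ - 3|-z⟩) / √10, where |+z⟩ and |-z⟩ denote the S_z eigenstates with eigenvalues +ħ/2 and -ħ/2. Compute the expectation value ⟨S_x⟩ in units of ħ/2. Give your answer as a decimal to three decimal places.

-0.600

⟨σ_x⟩ = 2 Re(a* b)/(|a|²+|b|²) with a = 1, b = -3.
a* b = -3, so ⟨σ_x⟩ = -6/10.
⟨S_x⟩ = (ħ/2)·⟨σ_x⟩.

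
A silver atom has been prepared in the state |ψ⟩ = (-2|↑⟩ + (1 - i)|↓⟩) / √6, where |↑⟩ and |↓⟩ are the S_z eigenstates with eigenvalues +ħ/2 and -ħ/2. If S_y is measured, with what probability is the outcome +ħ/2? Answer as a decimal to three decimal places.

|+y⟩ = (|↑⟩ + i|↓⟩)/√2, so ⟨+y|ψ⟩ = (-3 - i) / (√2·√6).
P = |-3 - i|² / 12 = 10/12.

0.833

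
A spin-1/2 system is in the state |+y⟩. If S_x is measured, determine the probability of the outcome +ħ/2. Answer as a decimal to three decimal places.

In the S_z basis, |+y⟩ = (|↑⟩ + i|↓⟩)/√2 and |+x⟩ = (|↑⟩ + |↓⟩)/√2.
|⟨+x|+y⟩|² = 1/2.

0.500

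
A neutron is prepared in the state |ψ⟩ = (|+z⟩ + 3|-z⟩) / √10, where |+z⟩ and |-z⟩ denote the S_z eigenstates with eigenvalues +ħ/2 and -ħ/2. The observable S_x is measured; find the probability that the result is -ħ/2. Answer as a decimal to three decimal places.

0.200

|-x⟩ = (|+z⟩ - |-z⟩)/√2, so ⟨-x|ψ⟩ = (-2) / (√2·√10).
P = |-2|² / 20 = 4/20.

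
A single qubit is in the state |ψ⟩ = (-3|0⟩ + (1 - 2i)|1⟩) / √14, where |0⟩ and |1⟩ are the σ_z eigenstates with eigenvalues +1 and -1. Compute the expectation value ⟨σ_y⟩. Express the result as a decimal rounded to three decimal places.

⟨σ_y⟩ = 2 Im(a* b)/(|a|²+|b|²) with a = -3, b = (1 - 2i).
a* b = (-3 + 6i), so ⟨σ_y⟩ = 12/14.

0.857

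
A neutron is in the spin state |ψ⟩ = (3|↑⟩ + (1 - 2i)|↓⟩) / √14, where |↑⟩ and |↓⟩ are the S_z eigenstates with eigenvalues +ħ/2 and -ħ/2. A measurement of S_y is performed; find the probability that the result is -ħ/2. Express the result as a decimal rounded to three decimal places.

0.929

|-y⟩ = (|↑⟩ - i|↓⟩)/√2, so ⟨-y|ψ⟩ = (5 + i) / (√2·√14).
P = |5 + i|² / 28 = 26/28.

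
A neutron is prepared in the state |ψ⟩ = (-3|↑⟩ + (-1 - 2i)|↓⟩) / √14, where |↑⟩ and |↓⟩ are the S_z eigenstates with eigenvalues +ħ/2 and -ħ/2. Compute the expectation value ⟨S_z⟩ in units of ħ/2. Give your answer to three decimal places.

0.286

⟨σ_z⟩ = |a|² - |b|² divided by |a|²+|b|², with a, b the |↑⟩, |↓⟩ amplitudes.
= (9 - 5)/14 = 4/14.
⟨S_z⟩ = (ħ/2)·⟨σ_z⟩.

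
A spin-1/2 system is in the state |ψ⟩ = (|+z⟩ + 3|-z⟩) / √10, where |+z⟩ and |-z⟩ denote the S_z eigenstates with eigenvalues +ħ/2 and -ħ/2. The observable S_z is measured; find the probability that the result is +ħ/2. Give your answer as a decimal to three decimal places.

The +ħ/2 outcome corresponds to |+z⟩. Its amplitude in |ψ⟩ is 1/√10.
P = |1|² / 10 = 1/10.

0.100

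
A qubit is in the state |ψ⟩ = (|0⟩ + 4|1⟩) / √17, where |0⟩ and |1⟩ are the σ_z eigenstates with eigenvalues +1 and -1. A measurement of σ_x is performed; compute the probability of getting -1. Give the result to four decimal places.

0.2647

|-x⟩ = (|0⟩ - |1⟩)/√2, so ⟨-x|ψ⟩ = (-3) / (√2·√17).
P = |-3|² / 34 = 9/34.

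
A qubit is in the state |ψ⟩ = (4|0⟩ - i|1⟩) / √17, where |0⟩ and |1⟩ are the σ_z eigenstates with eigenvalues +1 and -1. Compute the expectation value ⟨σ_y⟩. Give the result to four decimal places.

⟨σ_y⟩ = 2 Im(a* b)/(|a|²+|b|²) with a = 4, b = -i.
a* b = -4i, so ⟨σ_y⟩ = -8/17.

-0.4706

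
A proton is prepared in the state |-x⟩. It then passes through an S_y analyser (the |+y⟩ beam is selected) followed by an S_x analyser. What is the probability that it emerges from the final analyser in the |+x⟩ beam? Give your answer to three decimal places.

First analyser (S_y): from |-x⟩, P(|+y⟩) = 1/2.
After stage 1 the state is |+y⟩; P(|+x⟩) = |⟨+x|+y⟩|² = 1/2.
Joint probability = 1/2 × 1/2 = 0.250.

0.250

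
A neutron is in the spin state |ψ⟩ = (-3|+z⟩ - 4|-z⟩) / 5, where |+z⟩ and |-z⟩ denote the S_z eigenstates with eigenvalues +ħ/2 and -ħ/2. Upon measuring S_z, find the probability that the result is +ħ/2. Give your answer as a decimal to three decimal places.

0.360

The +ħ/2 outcome corresponds to |+z⟩. Its amplitude in |ψ⟩ is -3/5.
P = |-3|² / 25 = 9/25.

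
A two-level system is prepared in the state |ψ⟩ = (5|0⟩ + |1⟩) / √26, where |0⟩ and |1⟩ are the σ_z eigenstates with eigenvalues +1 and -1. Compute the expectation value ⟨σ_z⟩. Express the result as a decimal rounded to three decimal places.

0.923

⟨σ_z⟩ = |a|² - |b|² divided by |a|²+|b|², with a, b the |0⟩, |1⟩ amplitudes.
= (25 - 1)/26 = 24/26.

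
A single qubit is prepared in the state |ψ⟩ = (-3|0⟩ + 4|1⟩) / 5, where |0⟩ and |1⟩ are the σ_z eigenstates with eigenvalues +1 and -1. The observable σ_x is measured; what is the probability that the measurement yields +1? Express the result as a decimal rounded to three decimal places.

0.020

|+x⟩ = (|0⟩ + |1⟩)/√2, so ⟨+x|ψ⟩ = (1) / (√2·5).
P = |1|² / 50 = 1/50.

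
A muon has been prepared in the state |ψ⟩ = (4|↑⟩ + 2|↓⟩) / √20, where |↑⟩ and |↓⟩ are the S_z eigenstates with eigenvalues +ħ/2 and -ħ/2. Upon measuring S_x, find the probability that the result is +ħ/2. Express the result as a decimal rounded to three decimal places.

0.900

|+x⟩ = (|↑⟩ + |↓⟩)/√2, so ⟨+x|ψ⟩ = (6) / (√2·√20).
P = |6|² / 40 = 36/40.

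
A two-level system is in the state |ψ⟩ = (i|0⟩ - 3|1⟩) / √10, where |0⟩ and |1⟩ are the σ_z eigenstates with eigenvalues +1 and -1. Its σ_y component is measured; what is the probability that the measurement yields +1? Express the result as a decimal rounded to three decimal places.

0.800

|+y⟩ = (|0⟩ + i|1⟩)/√2, so ⟨+y|ψ⟩ = (4i) / (√2·√10).
P = |4i|² / 20 = 16/20.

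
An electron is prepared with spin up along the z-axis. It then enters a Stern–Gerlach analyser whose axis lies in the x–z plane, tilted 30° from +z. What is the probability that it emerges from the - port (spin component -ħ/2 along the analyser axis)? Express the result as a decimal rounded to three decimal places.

For spin-½, the probability of finding spin-up along an axis at angle θ to the initial spin direction is cos²(θ/2); spin-down is sin²(θ/2).
θ = 30°, so P = sin²(15°) ≈ 0.067.

0.067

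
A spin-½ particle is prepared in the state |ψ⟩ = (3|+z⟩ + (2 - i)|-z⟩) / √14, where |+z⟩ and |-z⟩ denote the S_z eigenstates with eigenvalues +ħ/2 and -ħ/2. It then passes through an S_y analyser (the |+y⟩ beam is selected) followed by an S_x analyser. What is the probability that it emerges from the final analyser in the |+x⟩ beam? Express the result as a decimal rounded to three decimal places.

First analyser (S_y): P(|+y⟩) = |⟨+y|ψ⟩|² = 8/28.
After stage 1 the state is |+y⟩; P(|+x⟩) = |⟨+x|+y⟩|² = 1/2.
Joint probability = 8/28 × 1/2 = 0.143.

0.143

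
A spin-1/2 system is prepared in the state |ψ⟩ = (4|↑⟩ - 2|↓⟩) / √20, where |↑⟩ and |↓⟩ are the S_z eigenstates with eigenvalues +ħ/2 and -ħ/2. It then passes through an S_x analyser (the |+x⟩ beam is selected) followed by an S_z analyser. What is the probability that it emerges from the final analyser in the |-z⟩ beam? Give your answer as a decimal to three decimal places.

0.050

First analyser (S_x): P(|+x⟩) = |⟨+x|ψ⟩|² = 4/40.
After stage 1 the state is |+x⟩; P(|-z⟩) = |⟨-z|+x⟩|² = 1/2.
Joint probability = 4/40 × 1/2 = 0.050.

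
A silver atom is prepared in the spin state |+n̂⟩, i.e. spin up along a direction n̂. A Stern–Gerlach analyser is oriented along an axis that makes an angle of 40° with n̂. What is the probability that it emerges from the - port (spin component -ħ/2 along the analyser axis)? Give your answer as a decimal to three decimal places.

0.117

For spin-½, the probability of finding spin-up along an axis at angle θ to the initial spin direction is cos²(θ/2); spin-down is sin²(θ/2).
θ = 40°, so P = sin²(20°) ≈ 0.117.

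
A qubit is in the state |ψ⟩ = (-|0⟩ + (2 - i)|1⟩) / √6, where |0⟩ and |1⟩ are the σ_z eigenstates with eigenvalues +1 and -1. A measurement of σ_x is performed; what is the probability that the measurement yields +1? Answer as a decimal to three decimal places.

0.167

|+x⟩ = (|0⟩ + |1⟩)/√2, so ⟨+x|ψ⟩ = (1 - i) / (√2·√6).
P = |1 - i|² / 12 = 2/12.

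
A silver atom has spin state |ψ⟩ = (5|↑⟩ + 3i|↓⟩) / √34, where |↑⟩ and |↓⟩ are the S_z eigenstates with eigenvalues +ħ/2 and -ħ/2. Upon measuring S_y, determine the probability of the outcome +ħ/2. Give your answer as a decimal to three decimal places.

0.941

|+y⟩ = (|↑⟩ + i|↓⟩)/√2, so ⟨+y|ψ⟩ = (8) / (√2·√34).
P = |8|² / 68 = 64/68.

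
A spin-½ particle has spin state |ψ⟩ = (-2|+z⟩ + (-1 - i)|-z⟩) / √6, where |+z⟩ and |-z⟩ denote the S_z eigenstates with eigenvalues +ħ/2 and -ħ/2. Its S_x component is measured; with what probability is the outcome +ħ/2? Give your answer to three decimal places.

0.833

|+x⟩ = (|+z⟩ + |-z⟩)/√2, so ⟨+x|ψ⟩ = (-3 - i) / (√2·√6).
P = |-3 - i|² / 12 = 10/12.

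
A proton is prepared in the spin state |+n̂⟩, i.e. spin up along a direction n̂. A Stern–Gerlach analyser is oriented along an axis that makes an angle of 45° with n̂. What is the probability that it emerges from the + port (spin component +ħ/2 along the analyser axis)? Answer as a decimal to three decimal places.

0.854

For spin-½, the probability of finding spin-up along an axis at angle θ to the initial spin direction is cos²(θ/2); spin-down is sin²(θ/2).
θ = 45°, so P = cos²(22.5°) ≈ 0.854.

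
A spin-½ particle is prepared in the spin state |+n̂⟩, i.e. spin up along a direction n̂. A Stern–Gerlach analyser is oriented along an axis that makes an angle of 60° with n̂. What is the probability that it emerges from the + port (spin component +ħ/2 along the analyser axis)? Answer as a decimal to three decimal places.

0.750

For spin-½, the probability of finding spin-up along an axis at angle θ to the initial spin direction is cos²(θ/2); spin-down is sin²(θ/2).
θ = 60°, so P = cos²(30°) ≈ 0.750.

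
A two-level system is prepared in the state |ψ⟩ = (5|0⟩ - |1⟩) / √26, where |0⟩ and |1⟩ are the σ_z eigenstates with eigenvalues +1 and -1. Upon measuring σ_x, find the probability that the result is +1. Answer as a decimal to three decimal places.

0.308

|+x⟩ = (|0⟩ + |1⟩)/√2, so ⟨+x|ψ⟩ = (4) / (√2·√26).
P = |4|² / 52 = 16/52.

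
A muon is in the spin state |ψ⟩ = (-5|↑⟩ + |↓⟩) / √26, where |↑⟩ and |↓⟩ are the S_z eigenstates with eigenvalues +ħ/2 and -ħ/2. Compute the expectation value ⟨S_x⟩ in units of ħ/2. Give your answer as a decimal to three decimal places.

⟨σ_x⟩ = 2 Re(a* b)/(|a|²+|b|²) with a = -5, b = 1.
a* b = -5, so ⟨σ_x⟩ = -10/26.
⟨S_x⟩ = (ħ/2)·⟨σ_x⟩.

-0.385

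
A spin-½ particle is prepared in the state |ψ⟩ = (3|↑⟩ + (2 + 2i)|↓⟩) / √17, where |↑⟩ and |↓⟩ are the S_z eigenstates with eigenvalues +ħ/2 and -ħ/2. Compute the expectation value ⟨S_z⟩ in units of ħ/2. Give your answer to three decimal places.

⟨σ_z⟩ = |a|² - |b|² divided by |a|²+|b|², with a, b the |↑⟩, |↓⟩ amplitudes.
= (9 - 8)/17 = 1/17.
⟨S_z⟩ = (ħ/2)·⟨σ_z⟩.

0.059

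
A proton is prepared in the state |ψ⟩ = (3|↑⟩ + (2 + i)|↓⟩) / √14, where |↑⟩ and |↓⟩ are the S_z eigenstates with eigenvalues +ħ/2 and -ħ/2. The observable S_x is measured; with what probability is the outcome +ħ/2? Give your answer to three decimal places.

0.929

|+x⟩ = (|↑⟩ + |↓⟩)/√2, so ⟨+x|ψ⟩ = (5 + i) / (√2·√14).
P = |5 + i|² / 28 = 26/28.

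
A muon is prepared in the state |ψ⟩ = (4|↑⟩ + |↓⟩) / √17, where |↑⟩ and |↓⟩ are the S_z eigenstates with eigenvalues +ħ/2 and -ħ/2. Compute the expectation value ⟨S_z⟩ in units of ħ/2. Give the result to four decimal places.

0.8824

⟨σ_z⟩ = |a|² - |b|² divided by |a|²+|b|², with a, b the |↑⟩, |↓⟩ amplitudes.
= (16 - 1)/17 = 15/17.
⟨S_z⟩ = (ħ/2)·⟨σ_z⟩.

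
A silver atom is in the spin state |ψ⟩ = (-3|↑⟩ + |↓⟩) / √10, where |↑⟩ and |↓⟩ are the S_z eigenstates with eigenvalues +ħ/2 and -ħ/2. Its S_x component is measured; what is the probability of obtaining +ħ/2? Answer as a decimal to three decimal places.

0.200

|+x⟩ = (|↑⟩ + |↓⟩)/√2, so ⟨+x|ψ⟩ = (-2) / (√2·√10).
P = |-2|² / 20 = 4/20.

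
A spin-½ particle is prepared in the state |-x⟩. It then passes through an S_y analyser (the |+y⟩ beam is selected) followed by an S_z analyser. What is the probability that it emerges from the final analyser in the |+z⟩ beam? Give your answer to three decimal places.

First analyser (S_y): from |-x⟩, P(|+y⟩) = 1/2.
After stage 1 the state is |+y⟩; P(|+z⟩) = |⟨+z|+y⟩|² = 1/2.
Joint probability = 1/2 × 1/2 = 0.250.

0.250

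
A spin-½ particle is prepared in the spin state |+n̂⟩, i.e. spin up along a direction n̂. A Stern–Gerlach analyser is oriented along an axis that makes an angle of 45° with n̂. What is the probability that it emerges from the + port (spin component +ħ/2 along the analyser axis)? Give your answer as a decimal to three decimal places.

For spin-½, the probability of finding spin-up along an axis at angle θ to the initial spin direction is cos²(θ/2); spin-down is sin²(θ/2).
θ = 45°, so P = cos²(22.5°) ≈ 0.854.

0.854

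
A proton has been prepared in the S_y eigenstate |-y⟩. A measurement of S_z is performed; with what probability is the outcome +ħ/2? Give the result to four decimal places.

0.5000

In the S_z basis, |-y⟩ = (|+z⟩ - i|-z⟩)/√2 and |+z⟩ = |+z⟩.
|⟨+z|-y⟩|² = 1/2.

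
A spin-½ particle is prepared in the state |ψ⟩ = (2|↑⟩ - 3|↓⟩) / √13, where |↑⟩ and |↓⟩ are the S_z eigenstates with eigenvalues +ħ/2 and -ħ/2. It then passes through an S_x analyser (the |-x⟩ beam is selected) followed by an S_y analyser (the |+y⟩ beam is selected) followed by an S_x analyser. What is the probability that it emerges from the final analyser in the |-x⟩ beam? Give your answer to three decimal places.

First analyser (S_x): P(|-x⟩) = |⟨-x|ψ⟩|² = 25/26.
After stage 1 the state is |-x⟩; P(|+y⟩) = |⟨+y|-x⟩|² = 1/2.
After stage 2 the state is |+y⟩; P(|-x⟩) = |⟨-x|+y⟩|² = 1/2.
Joint probability = 25/26 × 1/2 × 1/2 = 0.240.

0.240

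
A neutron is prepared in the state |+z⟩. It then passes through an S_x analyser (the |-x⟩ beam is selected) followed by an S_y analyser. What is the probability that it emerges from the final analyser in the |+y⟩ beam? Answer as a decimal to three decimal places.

0.250

First analyser (S_x): from |+z⟩, P(|-x⟩) = 1/2.
After stage 1 the state is |-x⟩; P(|+y⟩) = |⟨+y|-x⟩|² = 1/2.
Joint probability = 1/2 × 1/2 = 0.250.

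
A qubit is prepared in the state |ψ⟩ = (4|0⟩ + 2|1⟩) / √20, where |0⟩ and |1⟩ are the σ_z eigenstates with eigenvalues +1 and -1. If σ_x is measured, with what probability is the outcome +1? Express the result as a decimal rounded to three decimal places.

0.900

|+x⟩ = (|0⟩ + |1⟩)/√2, so ⟨+x|ψ⟩ = (6) / (√2·√20).
P = |6|² / 40 = 36/40.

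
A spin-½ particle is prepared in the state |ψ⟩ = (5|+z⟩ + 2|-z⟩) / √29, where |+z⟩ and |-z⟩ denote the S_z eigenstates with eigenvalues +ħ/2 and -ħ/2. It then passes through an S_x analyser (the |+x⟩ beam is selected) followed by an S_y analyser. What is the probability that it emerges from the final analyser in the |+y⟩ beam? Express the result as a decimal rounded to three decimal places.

0.422

First analyser (S_x): P(|+x⟩) = |⟨+x|ψ⟩|² = 49/58.
After stage 1 the state is |+x⟩; P(|+y⟩) = |⟨+y|+x⟩|² = 1/2.
Joint probability = 49/58 × 1/2 = 0.422.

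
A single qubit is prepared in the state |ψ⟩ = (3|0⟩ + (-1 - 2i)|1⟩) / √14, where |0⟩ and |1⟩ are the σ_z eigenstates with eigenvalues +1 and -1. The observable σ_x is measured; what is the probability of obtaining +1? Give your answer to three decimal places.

0.286

|+x⟩ = (|0⟩ + |1⟩)/√2, so ⟨+x|ψ⟩ = (2 - 2i) / (√2·√14).
P = |2 - 2i|² / 28 = 8/28.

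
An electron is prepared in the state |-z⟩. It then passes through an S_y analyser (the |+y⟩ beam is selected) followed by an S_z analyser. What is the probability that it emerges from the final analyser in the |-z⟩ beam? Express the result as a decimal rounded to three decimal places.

First analyser (S_y): from |-z⟩, P(|+y⟩) = 1/2.
After stage 1 the state is |+y⟩; P(|-z⟩) = |⟨-z|+y⟩|² = 1/2.
Joint probability = 1/2 × 1/2 = 0.250.

0.250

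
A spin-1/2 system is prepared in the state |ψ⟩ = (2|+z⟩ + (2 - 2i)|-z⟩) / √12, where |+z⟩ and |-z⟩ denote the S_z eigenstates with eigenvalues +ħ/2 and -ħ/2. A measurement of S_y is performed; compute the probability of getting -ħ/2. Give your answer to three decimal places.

0.833

|-y⟩ = (|+z⟩ - i|-z⟩)/√2, so ⟨-y|ψ⟩ = (4 + 2i) / (√2·√12).
P = |4 + 2i|² / 24 = 20/24.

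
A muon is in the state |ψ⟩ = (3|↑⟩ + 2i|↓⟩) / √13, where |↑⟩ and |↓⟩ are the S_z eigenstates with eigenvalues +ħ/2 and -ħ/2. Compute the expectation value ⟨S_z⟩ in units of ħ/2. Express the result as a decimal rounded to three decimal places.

0.385

⟨σ_z⟩ = |a|² - |b|² divided by |a|²+|b|², with a, b the |↑⟩, |↓⟩ amplitudes.
= (9 - 4)/13 = 5/13.
⟨S_z⟩ = (ħ/2)·⟨σ_z⟩.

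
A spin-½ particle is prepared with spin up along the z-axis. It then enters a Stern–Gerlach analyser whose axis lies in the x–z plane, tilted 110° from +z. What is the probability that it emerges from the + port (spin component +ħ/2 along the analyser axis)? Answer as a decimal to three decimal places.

For spin-½, the probability of finding spin-up along an axis at angle θ to the initial spin direction is cos²(θ/2); spin-down is sin²(θ/2).
θ = 110°, so P = cos²(55°) ≈ 0.329.

0.329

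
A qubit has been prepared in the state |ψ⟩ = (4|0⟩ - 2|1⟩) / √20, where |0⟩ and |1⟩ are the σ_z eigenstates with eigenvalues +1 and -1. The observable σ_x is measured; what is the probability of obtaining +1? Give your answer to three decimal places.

|+x⟩ = (|0⟩ + |1⟩)/√2, so ⟨+x|ψ⟩ = (2) / (√2·√20).
P = |2|² / 40 = 4/40.

0.100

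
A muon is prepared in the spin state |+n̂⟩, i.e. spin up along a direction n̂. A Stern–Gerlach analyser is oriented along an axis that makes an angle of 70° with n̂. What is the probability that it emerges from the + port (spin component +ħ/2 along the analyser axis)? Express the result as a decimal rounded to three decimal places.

For spin-½, the probability of finding spin-up along an axis at angle θ to the initial spin direction is cos²(θ/2); spin-down is sin²(θ/2).
θ = 70°, so P = cos²(35°) ≈ 0.671.

0.671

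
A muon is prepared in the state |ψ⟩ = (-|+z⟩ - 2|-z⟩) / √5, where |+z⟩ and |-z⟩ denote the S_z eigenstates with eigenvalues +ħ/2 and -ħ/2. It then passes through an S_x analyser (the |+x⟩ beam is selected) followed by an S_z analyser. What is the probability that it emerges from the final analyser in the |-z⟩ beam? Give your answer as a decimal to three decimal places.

0.450

First analyser (S_x): P(|+x⟩) = |⟨+x|ψ⟩|² = 9/10.
After stage 1 the state is |+x⟩; P(|-z⟩) = |⟨-z|+x⟩|² = 1/2.
Joint probability = 9/10 × 1/2 = 0.450.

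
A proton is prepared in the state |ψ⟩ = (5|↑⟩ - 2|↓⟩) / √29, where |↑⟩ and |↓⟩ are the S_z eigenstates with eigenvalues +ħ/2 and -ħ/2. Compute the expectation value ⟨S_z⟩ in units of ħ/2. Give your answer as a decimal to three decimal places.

⟨σ_z⟩ = |a|² - |b|² divided by |a|²+|b|², with a, b the |↑⟩, |↓⟩ amplitudes.
= (25 - 4)/29 = 21/29.
⟨S_z⟩ = (ħ/2)·⟨σ_z⟩.

0.724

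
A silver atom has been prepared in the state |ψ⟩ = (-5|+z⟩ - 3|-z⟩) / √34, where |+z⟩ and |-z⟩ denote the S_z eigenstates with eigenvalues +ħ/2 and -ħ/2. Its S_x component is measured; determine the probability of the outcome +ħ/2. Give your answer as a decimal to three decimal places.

|+x⟩ = (|+z⟩ + |-z⟩)/√2, so ⟨+x|ψ⟩ = (-8) / (√2·√34).
P = |-8|² / 68 = 64/68.

0.941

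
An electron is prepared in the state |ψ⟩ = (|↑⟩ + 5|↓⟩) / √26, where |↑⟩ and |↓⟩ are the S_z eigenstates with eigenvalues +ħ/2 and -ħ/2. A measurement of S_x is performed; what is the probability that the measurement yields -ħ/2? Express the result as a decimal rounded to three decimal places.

0.308

|-x⟩ = (|↑⟩ - |↓⟩)/√2, so ⟨-x|ψ⟩ = (-4) / (√2·√26).
P = |-4|² / 52 = 16/52.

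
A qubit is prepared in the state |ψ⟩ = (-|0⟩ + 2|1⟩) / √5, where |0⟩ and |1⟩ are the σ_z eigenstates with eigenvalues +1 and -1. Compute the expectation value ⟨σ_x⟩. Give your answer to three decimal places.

⟨σ_x⟩ = 2 Re(a* b)/(|a|²+|b|²) with a = -1, b = 2.
a* b = -2, so ⟨σ_x⟩ = -4/5.

-0.800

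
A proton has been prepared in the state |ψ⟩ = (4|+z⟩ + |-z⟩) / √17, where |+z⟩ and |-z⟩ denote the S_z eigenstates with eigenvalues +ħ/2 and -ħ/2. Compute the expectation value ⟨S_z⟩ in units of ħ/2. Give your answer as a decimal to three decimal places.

⟨σ_z⟩ = |a|² - |b|² divided by |a|²+|b|², with a, b the |+z⟩, |-z⟩ amplitudes.
= (16 - 1)/17 = 15/17.
⟨S_z⟩ = (ħ/2)·⟨σ_z⟩.

0.882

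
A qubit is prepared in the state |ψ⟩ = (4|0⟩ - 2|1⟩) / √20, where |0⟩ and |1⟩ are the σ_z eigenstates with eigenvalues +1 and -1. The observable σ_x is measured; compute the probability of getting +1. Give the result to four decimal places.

0.1000

|+x⟩ = (|0⟩ + |1⟩)/√2, so ⟨+x|ψ⟩ = (2) / (√2·√20).
P = |2|² / 40 = 4/40.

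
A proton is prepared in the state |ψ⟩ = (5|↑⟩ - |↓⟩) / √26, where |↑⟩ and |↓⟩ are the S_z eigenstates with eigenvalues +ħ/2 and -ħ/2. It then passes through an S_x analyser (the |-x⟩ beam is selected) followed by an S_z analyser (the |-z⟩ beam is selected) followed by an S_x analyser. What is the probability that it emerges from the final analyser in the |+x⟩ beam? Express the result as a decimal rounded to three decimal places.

First analyser (S_x): P(|-x⟩) = |⟨-x|ψ⟩|² = 36/52.
After stage 1 the state is |-x⟩; P(|-z⟩) = |⟨-z|-x⟩|² = 1/2.
After stage 2 the state is |-z⟩; P(|+x⟩) = |⟨+x|-z⟩|² = 1/2.
Joint probability = 36/52 × 1/2 × 1/2 = 0.173.

0.173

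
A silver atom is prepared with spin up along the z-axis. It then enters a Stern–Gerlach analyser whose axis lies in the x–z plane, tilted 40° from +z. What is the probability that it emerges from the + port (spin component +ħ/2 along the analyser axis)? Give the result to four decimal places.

0.8830

For spin-½, the probability of finding spin-up along an axis at angle θ to the initial spin direction is cos²(θ/2); spin-down is sin²(θ/2).
θ = 40°, so P = cos²(20°) ≈ 0.8830.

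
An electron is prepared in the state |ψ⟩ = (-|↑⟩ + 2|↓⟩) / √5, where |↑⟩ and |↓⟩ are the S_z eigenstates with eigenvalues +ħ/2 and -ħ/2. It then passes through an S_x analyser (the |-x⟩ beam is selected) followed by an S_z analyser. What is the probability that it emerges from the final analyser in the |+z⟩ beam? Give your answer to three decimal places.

0.450

First analyser (S_x): P(|-x⟩) = |⟨-x|ψ⟩|² = 9/10.
After stage 1 the state is |-x⟩; P(|+z⟩) = |⟨+z|-x⟩|² = 1/2.
Joint probability = 9/10 × 1/2 = 0.450.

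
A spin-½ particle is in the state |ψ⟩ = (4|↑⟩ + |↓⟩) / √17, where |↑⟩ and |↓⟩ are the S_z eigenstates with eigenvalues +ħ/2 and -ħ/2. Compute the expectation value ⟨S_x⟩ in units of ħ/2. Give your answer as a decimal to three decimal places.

⟨σ_x⟩ = 2 Re(a* b)/(|a|²+|b|²) with a = 4, b = 1.
a* b = 4, so ⟨σ_x⟩ = 8/17.
⟨S_x⟩ = (ħ/2)·⟨σ_x⟩.

0.471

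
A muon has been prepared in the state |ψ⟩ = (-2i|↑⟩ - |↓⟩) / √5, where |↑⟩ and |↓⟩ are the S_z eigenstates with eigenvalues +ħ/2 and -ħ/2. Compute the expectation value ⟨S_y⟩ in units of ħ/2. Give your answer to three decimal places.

-0.800

⟨σ_y⟩ = 2 Im(a* b)/(|a|²+|b|²) with a = -2i, b = -1.
a* b = -2i, so ⟨σ_y⟩ = -4/5.
⟨S_y⟩ = (ħ/2)·⟨σ_y⟩.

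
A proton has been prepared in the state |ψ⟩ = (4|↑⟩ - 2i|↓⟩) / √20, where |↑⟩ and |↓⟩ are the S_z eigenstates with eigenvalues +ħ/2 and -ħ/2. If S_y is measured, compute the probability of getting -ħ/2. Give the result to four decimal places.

|-y⟩ = (|↑⟩ - i|↓⟩)/√2, so ⟨-y|ψ⟩ = (6) / (√2·√20).
P = |6|² / 40 = 36/40.

0.9000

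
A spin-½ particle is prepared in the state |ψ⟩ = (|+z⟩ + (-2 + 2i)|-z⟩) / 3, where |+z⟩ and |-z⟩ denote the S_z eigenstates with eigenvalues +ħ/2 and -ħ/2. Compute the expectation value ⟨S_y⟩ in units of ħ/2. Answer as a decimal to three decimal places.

0.444

⟨σ_y⟩ = 2 Im(a* b)/(|a|²+|b|²) with a = 1, b = (-2 + 2i).
a* b = (-2 + 2i), so ⟨σ_y⟩ = 4/9.
⟨S_y⟩ = (ħ/2)·⟨σ_y⟩.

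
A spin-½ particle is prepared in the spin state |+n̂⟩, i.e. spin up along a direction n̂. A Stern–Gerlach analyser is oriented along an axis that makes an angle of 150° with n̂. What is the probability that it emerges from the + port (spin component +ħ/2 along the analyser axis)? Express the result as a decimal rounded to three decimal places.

0.067

For spin-½, the probability of finding spin-up along an axis at angle θ to the initial spin direction is cos²(θ/2); spin-down is sin²(θ/2).
θ = 150°, so P = cos²(75°) ≈ 0.067.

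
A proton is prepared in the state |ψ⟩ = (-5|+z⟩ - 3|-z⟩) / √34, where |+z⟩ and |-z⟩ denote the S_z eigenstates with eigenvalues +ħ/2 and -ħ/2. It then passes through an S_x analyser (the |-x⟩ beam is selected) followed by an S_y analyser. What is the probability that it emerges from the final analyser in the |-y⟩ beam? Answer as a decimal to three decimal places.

0.029

First analyser (S_x): P(|-x⟩) = |⟨-x|ψ⟩|² = 4/68.
After stage 1 the state is |-x⟩; P(|-y⟩) = |⟨-y|-x⟩|² = 1/2.
Joint probability = 4/68 × 1/2 = 0.029.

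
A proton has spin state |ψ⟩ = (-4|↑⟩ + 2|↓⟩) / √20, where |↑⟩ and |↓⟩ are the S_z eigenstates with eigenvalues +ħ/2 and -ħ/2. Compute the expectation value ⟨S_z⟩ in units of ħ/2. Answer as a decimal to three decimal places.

0.600

⟨σ_z⟩ = |a|² - |b|² divided by |a|²+|b|², with a, b the |↑⟩, |↓⟩ amplitudes.
= (16 - 4)/20 = 12/20.
⟨S_z⟩ = (ħ/2)·⟨σ_z⟩.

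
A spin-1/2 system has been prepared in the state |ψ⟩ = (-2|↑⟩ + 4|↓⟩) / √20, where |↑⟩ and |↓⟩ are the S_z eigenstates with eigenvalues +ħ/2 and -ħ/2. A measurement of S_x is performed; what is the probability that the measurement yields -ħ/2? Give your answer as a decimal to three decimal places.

0.900

|-x⟩ = (|↑⟩ - |↓⟩)/√2, so ⟨-x|ψ⟩ = (-6) / (√2·√20).
P = |-6|² / 40 = 36/40.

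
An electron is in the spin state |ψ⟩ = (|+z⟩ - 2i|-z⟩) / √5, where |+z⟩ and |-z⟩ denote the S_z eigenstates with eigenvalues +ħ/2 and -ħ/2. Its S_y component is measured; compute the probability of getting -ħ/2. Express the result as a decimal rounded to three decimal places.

|-y⟩ = (|+z⟩ - i|-z⟩)/√2, so ⟨-y|ψ⟩ = (3) / (√2·√5).
P = |3|² / 10 = 9/10.

0.900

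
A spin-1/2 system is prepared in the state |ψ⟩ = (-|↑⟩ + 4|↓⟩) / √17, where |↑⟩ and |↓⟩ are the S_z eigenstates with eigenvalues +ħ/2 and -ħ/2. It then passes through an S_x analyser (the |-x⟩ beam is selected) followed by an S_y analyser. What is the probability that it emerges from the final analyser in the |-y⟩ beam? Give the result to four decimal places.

0.3676

First analyser (S_x): P(|-x⟩) = |⟨-x|ψ⟩|² = 25/34.
After stage 1 the state is |-x⟩; P(|-y⟩) = |⟨-y|-x⟩|² = 1/2.
Joint probability = 25/34 × 1/2 = 0.3676.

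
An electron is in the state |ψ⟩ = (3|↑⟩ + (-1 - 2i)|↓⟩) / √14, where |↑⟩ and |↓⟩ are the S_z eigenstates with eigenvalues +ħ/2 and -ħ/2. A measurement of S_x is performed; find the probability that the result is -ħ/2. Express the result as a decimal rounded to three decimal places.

|-x⟩ = (|↑⟩ - |↓⟩)/√2, so ⟨-x|ψ⟩ = (4 + 2i) / (√2·√14).
P = |4 + 2i|² / 28 = 20/28.

0.714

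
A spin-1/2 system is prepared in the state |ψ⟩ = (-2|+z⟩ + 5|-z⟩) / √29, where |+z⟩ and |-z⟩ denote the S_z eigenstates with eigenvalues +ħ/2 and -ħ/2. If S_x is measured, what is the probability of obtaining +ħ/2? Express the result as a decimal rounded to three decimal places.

|+x⟩ = (|+z⟩ + |-z⟩)/√2, so ⟨+x|ψ⟩ = (3) / (√2·√29).
P = |3|² / 58 = 9/58.

0.155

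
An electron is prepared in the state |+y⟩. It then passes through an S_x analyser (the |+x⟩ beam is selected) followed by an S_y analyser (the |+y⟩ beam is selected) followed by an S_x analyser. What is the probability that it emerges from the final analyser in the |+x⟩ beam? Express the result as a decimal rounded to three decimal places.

0.125

First analyser (S_x): from |+y⟩, P(|+x⟩) = 1/2.
After stage 1 the state is |+x⟩; P(|+y⟩) = |⟨+y|+x⟩|² = 1/2.
After stage 2 the state is |+y⟩; P(|+x⟩) = |⟨+x|+y⟩|² = 1/2.
Joint probability = 1/2 × 1/2 × 1/2 = 0.125.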